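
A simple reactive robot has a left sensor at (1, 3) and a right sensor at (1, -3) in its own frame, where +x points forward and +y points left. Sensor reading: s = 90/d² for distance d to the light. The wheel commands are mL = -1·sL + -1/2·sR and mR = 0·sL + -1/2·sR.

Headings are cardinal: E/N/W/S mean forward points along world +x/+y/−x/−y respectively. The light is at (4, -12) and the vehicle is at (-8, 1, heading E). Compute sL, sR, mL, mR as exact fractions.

90/377 90/221 -2835/6409 -45/221

left sensor world pos  = (-7, 4); dL² = 377
right sensor world pos = (-7, -2); dR² = 221
sL = 90/377 = 90/377
sR = 90/221 = 90/221
mL = -1·sL + -1/2·sR = -2835/6409
mR = 0·sL + -1/2·sR = -45/221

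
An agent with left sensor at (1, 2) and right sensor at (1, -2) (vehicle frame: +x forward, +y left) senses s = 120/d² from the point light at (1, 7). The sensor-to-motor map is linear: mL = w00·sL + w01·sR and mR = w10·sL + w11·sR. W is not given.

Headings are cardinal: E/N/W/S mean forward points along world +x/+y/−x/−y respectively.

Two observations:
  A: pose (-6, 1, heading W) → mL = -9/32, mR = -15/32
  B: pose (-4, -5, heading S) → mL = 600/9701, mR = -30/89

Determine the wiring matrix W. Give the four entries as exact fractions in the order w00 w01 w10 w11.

obs A: pose=(-6,1,W) → sL=15/16, sR=3/2, mL=-9/32, mR=-15/32
obs B: pose=(-4,-5,S) → sL=60/89, sR=60/109, mL=600/9701, mR=-30/89
sensor matrix S = [[15/16, 3/2], [60/89, 60/109]]; det S = -19215/38804
solve [mL_A; mL_B] = S·[w00; w01] and [mR_A; mR_B] = S·[w10; w11]:
  w00 = 1/2, w01 = -1/2, w10 = -1/2, w11 = 0

1/2 -1/2 -1/2 0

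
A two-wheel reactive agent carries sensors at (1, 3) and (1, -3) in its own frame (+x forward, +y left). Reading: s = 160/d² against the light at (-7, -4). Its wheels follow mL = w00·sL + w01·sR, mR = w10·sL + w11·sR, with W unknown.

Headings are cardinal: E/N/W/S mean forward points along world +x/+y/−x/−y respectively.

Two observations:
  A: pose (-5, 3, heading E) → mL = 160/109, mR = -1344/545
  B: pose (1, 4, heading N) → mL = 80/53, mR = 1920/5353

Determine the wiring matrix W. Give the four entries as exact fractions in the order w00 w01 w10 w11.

1 0 1/2 -1/2

obs A: pose=(-5,3,E) → sL=160/109, sR=32/5, mL=160/109, mR=-1344/545
obs B: pose=(1,4,N) → sL=80/53, sR=80/101, mL=80/53, mR=1920/5353
sensor matrix S = [[160/109, 32/5], [80/53, 80/101]]; det S = -4958208/583477
solve [mL_A; mL_B] = S·[w00; w01] and [mR_A; mR_B] = S·[w10; w11]:
  w00 = 1, w01 = 0, w10 = 1/2, w11 = -1/2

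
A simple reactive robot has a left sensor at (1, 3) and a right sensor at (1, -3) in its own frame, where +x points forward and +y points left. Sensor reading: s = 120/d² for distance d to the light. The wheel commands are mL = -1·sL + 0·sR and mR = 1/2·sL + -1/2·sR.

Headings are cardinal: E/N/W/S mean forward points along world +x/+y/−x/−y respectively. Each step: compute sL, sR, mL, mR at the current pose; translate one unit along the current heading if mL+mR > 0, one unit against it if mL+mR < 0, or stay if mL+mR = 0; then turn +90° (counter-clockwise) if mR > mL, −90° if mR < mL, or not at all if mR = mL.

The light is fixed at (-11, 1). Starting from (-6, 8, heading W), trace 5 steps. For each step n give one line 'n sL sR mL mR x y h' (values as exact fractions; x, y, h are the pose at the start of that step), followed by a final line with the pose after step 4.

0 15/4 30/29 -15/4 315/232 -6 8 W
1 40/39 8/3 -40/39 -32/39 -5 8 S
2 12/17 60/37 -12/17 -288/629 -5 9 E
3 24/17 24/29 -24/17 144/493 -6 9 N
4 15/4 30/29 -15/4 315/232 -6 8 W
final -5 8 S

n=0: pose=(-6,8,W); sL=15/4, sR=30/29; mL=-15/4, mR=315/232; mL+mR=-555/232 → advance -1; mR−mL=1185/232 → turn +1·90°
n=1: pose=(-5,8,S); sL=40/39, sR=8/3; mL=-40/39, mR=-32/39; mL+mR=-24/13 → advance -1; mR−mL=8/39 → turn +1·90°
n=2: pose=(-5,9,E); sL=12/17, sR=60/37; mL=-12/17, mR=-288/629; mL+mR=-732/629 → advance -1; mR−mL=156/629 → turn +1·90°
n=3: pose=(-6,9,N); sL=24/17, sR=24/29; mL=-24/17, mR=144/493; mL+mR=-552/493 → advance -1; mR−mL=840/493 → turn +1·90°
n=4: pose=(-6,8,W); sL=15/4, sR=30/29; mL=-15/4, mR=315/232; mL+mR=-555/232 → advance -1; mR−mL=1185/232 → turn +1·90°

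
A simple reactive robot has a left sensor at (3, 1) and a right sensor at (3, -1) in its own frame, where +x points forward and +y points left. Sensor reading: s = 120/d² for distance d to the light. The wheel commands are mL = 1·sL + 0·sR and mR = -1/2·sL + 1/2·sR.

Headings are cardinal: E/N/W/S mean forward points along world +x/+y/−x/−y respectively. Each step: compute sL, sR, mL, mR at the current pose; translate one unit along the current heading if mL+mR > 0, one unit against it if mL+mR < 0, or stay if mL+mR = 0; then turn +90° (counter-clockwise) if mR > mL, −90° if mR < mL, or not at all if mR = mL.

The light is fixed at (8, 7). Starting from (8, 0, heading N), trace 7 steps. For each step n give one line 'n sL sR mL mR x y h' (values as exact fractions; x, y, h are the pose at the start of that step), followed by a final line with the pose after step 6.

0 120/17 120/17 120/17 0 8 0 N
1 60/17 60/29 60/17 -360/493 8 1 E
2 24/17 40/27 24/17 16/459 9 1 S
3 30/17 3 30/17 21/34 9 0 W
4 120/17 120/17 120/17 0 8 0 N
5 60/17 60/29 60/17 -360/493 8 1 E
6 24/17 40/27 24/17 16/459 9 1 S
final 9 0 W

n=0: pose=(8,0,N); sL=120/17, sR=120/17; mL=120/17, mR=0; mL+mR=120/17 → advance +1; mR−mL=-120/17 → turn -1·90°
n=1: pose=(8,1,E); sL=60/17, sR=60/29; mL=60/17, mR=-360/493; mL+mR=1380/493 → advance +1; mR−mL=-2100/493 → turn -1·90°
n=2: pose=(9,1,S); sL=24/17, sR=40/27; mL=24/17, mR=16/459; mL+mR=664/459 → advance +1; mR−mL=-632/459 → turn -1·90°
n=3: pose=(9,0,W); sL=30/17, sR=3; mL=30/17, mR=21/34; mL+mR=81/34 → advance +1; mR−mL=-39/34 → turn -1·90°
n=4: pose=(8,0,N); sL=120/17, sR=120/17; mL=120/17, mR=0; mL+mR=120/17 → advance +1; mR−mL=-120/17 → turn -1·90°
n=5: pose=(8,1,E); sL=60/17, sR=60/29; mL=60/17, mR=-360/493; mL+mR=1380/493 → advance +1; mR−mL=-2100/493 → turn -1·90°
n=6: pose=(9,1,S); sL=24/17, sR=40/27; mL=24/17, mR=16/459; mL+mR=664/459 → advance +1; mR−mL=-632/459 → turn -1·90°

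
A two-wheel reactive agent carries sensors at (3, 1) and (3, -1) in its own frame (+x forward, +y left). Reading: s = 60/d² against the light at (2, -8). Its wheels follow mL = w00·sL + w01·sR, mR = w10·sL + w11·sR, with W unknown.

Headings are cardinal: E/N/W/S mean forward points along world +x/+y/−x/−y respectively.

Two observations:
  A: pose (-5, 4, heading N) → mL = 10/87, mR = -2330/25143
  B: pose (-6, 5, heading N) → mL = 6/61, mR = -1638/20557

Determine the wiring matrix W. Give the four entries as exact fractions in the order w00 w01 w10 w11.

0 1/2 -1 1/2

obs A: pose=(-5,4,N) → sL=60/289, sR=20/87, mL=10/87, mR=-2330/25143
obs B: pose=(-6,5,N) → sL=60/337, sR=12/61, mL=6/61, mR=-1638/20557
sensor matrix S = [[60/289, 20/87], [60/337, 12/61]]; det S = -15040/172288217
solve [mL_A; mL_B] = S·[w00; w01] and [mR_A; mR_B] = S·[w10; w11]:
  w00 = 0, w01 = 1/2, w10 = -1, w11 = 1/2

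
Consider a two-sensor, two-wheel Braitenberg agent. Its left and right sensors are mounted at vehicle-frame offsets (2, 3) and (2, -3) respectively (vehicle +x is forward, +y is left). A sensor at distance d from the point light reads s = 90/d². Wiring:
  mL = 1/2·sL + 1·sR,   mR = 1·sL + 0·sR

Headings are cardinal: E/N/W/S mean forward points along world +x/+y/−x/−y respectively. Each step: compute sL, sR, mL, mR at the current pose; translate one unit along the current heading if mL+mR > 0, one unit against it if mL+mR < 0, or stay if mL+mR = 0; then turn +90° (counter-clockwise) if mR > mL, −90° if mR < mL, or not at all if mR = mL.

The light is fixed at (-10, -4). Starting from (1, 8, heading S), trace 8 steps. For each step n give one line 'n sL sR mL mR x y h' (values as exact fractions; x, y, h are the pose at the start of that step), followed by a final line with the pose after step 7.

0 45/148 45/82 8505/12136 45/148 1 8 S
1 18/29 90/277 5103/8033 18/29 1 7 W
2 45/109 45/169 17415/36842 45/109 0 7 N
3 10/41 2/5 107/205 10/41 0 8 E
4 45/148 45/82 8505/12136 45/148 1 8 S
5 18/29 90/277 5103/8033 18/29 1 7 W
6 45/109 45/169 17415/36842 45/109 0 7 N
7 10/41 2/5 107/205 10/41 0 8 E
final 1 8 S

n=0: pose=(1,8,S); sL=45/148, sR=45/82; mL=8505/12136, mR=45/148; mL+mR=12195/12136 → advance +1; mR−mL=-4815/12136 → turn -1·90°
n=1: pose=(1,7,W); sL=18/29, sR=90/277; mL=5103/8033, mR=18/29; mL+mR=10089/8033 → advance +1; mR−mL=-117/8033 → turn -1·90°
n=2: pose=(0,7,N); sL=45/109, sR=45/169; mL=17415/36842, mR=45/109; mL+mR=32625/36842 → advance +1; mR−mL=-2205/36842 → turn -1·90°
n=3: pose=(0,8,E); sL=10/41, sR=2/5; mL=107/205, mR=10/41; mL+mR=157/205 → advance +1; mR−mL=-57/205 → turn -1·90°
n=4: pose=(1,8,S); sL=45/148, sR=45/82; mL=8505/12136, mR=45/148; mL+mR=12195/12136 → advance +1; mR−mL=-4815/12136 → turn -1·90°
n=5: pose=(1,7,W); sL=18/29, sR=90/277; mL=5103/8033, mR=18/29; mL+mR=10089/8033 → advance +1; mR−mL=-117/8033 → turn -1·90°
n=6: pose=(0,7,N); sL=45/109, sR=45/169; mL=17415/36842, mR=45/109; mL+mR=32625/36842 → advance +1; mR−mL=-2205/36842 → turn -1·90°
n=7: pose=(0,8,E); sL=10/41, sR=2/5; mL=107/205, mR=10/41; mL+mR=157/205 → advance +1; mR−mL=-57/205 → turn -1·90°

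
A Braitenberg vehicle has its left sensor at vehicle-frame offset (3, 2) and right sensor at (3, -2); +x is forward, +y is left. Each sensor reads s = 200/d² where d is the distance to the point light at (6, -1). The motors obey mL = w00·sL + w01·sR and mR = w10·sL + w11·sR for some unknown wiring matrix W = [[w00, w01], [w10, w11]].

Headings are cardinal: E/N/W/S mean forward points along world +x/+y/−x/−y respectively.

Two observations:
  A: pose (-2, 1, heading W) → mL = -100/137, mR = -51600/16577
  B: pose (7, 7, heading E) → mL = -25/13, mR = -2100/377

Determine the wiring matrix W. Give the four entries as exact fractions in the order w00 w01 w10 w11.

obs A: pose=(-2,1,W) → sL=200/121, sR=200/137, mL=-100/137, mR=-51600/16577
obs B: pose=(7,7,E) → sL=50/29, sR=50/13, mL=-25/13, mR=-2100/377
sensor matrix S = [[200/121, 200/137], [50/29, 50/13]]; det S = 24000000/6249529
solve [mL_A; mL_B] = S·[w00; w01] and [mR_A; mR_B] = S·[w10; w11]:
  w00 = 0, w01 = -1/2, w10 = -1, w11 = -1

0 -1/2 -1 -1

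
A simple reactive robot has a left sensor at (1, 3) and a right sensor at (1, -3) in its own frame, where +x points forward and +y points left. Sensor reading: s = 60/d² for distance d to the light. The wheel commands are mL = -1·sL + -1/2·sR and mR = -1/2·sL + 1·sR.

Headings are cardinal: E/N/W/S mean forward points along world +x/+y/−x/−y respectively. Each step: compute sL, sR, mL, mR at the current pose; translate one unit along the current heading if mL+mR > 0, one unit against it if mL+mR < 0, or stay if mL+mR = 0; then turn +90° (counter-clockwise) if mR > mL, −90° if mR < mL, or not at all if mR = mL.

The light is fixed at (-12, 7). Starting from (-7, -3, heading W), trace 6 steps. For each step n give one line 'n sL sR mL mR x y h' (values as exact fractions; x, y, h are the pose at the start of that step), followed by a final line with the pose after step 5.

n=0: pose=(-7,-3,W); sL=12/37, sR=12/13; mL=-378/481, mR=366/481; mL+mR=-12/481 → advance -1; mR−mL=744/481 → turn +1·90°
n=1: pose=(-6,-3,S); sL=30/101, sR=6/13; mL=-693/1313, mR=411/1313; mL+mR=-282/1313 → advance -1; mR−mL=1104/1313 → turn +1·90°
n=2: pose=(-6,-2,E); sL=12/17, sR=60/193; mL=-2826/3281, mR=-138/3281; mL+mR=-2964/3281 → advance -1; mR−mL=2688/3281 → turn +1·90°
n=3: pose=(-7,-2,N); sL=15/17, sR=15/32; mL=-1215/1088, mR=15/544; mL+mR=-1185/1088 → advance -1; mR−mL=1245/1088 → turn +1·90°
n=4: pose=(-7,-3,W); sL=12/37, sR=12/13; mL=-378/481, mR=366/481; mL+mR=-12/481 → advance -1; mR−mL=744/481 → turn +1·90°
n=5: pose=(-6,-3,S); sL=30/101, sR=6/13; mL=-693/1313, mR=411/1313; mL+mR=-282/1313 → advance -1; mR−mL=1104/1313 → turn +1·90°

0 12/37 12/13 -378/481 366/481 -7 -3 W
1 30/101 6/13 -693/1313 411/1313 -6 -3 S
2 12/17 60/193 -2826/3281 -138/3281 -6 -2 E
3 15/17 15/32 -1215/1088 15/544 -7 -2 N
4 12/37 12/13 -378/481 366/481 -7 -3 W
5 30/101 6/13 -693/1313 411/1313 -6 -3 S
final -6 -2 E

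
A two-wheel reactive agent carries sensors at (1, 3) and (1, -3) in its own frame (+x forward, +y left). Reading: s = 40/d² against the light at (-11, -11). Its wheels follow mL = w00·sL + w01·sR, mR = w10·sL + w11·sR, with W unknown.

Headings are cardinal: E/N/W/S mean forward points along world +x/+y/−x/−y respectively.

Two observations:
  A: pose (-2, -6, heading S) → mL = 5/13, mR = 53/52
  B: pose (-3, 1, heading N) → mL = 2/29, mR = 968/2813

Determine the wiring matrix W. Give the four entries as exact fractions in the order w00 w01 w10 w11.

obs A: pose=(-2,-6,S) → sL=1/4, sR=10/13, mL=5/13, mR=53/52
obs B: pose=(-3,1,N) → sL=20/97, sR=4/29, mL=2/29, mR=968/2813
sensor matrix S = [[1/4, 10/13], [20/97, 4/29]]; det S = -4539/36569
solve [mL_A; mL_B] = S·[w00; w01] and [mR_A; mR_B] = S·[w10; w11]:
  w00 = 0, w01 = 1/2, w10 = 1, w11 = 1

0 1/2 1 1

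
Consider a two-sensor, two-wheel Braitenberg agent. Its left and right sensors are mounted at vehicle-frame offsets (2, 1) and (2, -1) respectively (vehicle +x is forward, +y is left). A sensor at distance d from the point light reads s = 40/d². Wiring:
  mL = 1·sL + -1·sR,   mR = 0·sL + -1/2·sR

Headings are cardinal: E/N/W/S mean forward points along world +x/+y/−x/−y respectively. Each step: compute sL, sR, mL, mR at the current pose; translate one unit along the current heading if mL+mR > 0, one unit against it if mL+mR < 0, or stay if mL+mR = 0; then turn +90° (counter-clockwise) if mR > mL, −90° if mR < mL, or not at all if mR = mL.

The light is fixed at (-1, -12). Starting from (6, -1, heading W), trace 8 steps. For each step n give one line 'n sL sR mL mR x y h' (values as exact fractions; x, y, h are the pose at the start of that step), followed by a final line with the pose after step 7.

n=0: pose=(6,-1,W); sL=8/25, sR=40/169; mL=352/4225, mR=-20/169; mL+mR=-148/4225 → advance -1; mR−mL=-852/4225 → turn -1·90°
n=1: pose=(7,-1,N); sL=20/109, sR=4/25; mL=64/2725, mR=-2/25; mL+mR=-154/2725 → advance -1; mR−mL=-282/2725 → turn -1·90°
n=2: pose=(7,-2,E); sL=40/221, sR=40/181; mL=-1600/40001, mR=-20/181; mL+mR=-6020/40001 → advance -1; mR−mL=-2820/40001 → turn -1·90°
n=3: pose=(6,-2,S); sL=5/16, sR=2/5; mL=-7/80, mR=-1/5; mL+mR=-23/80 → advance -1; mR−mL=-9/80 → turn -1·90°
n=4: pose=(6,-1,W); sL=8/25, sR=40/169; mL=352/4225, mR=-20/169; mL+mR=-148/4225 → advance -1; mR−mL=-852/4225 → turn -1·90°
n=5: pose=(7,-1,N); sL=20/109, sR=4/25; mL=64/2725, mR=-2/25; mL+mR=-154/2725 → advance -1; mR−mL=-282/2725 → turn -1·90°
n=6: pose=(7,-2,E); sL=40/221, sR=40/181; mL=-1600/40001, mR=-20/181; mL+mR=-6020/40001 → advance -1; mR−mL=-2820/40001 → turn -1·90°
n=7: pose=(6,-2,S); sL=5/16, sR=2/5; mL=-7/80, mR=-1/5; mL+mR=-23/80 → advance -1; mR−mL=-9/80 → turn -1·90°

0 8/25 40/169 352/4225 -20/169 6 -1 W
1 20/109 4/25 64/2725 -2/25 7 -1 N
2 40/221 40/181 -1600/40001 -20/181 7 -2 E
3 5/16 2/5 -7/80 -1/5 6 -2 S
4 8/25 40/169 352/4225 -20/169 6 -1 W
5 20/109 4/25 64/2725 -2/25 7 -1 N
6 40/221 40/181 -1600/40001 -20/181 7 -2 E
7 5/16 2/5 -7/80 -1/5 6 -2 S
final 6 -1 W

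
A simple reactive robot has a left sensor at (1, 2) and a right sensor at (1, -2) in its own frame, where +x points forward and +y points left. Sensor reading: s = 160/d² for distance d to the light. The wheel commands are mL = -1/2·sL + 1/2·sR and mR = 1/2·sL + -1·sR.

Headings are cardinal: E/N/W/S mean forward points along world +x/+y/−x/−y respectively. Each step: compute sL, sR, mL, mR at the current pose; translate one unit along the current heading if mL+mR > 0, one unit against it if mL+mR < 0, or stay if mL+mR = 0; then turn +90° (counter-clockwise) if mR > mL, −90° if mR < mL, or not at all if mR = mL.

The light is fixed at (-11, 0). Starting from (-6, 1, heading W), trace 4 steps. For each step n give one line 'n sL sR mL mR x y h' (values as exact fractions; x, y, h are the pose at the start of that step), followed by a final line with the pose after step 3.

n=0: pose=(-6,1,W); sL=160/17, sR=32/5; mL=-128/85, mR=-144/85; mL+mR=-16/5 → advance -1; mR−mL=-16/85 → turn -1·90°
n=1: pose=(-5,1,N); sL=8, sR=40/17; mL=-48/17, mR=28/17; mL+mR=-20/17 → advance -1; mR−mL=76/17 → turn +1·90°
n=2: pose=(-5,0,W); sL=160/29, sR=160/29; mL=0, mR=-80/29; mL+mR=-80/29 → advance -1; mR−mL=-80/29 → turn -1·90°
n=3: pose=(-4,0,N); sL=80/13, sR=80/41; mL=-1120/533, mR=600/533; mL+mR=-40/41 → advance -1; mR−mL=1720/533 → turn +1·90°

0 160/17 32/5 -128/85 -144/85 -6 1 W
1 8 40/17 -48/17 28/17 -5 1 N
2 160/29 160/29 0 -80/29 -5 0 W
3 80/13 80/41 -1120/533 600/533 -4 0 N
final -4 -1 W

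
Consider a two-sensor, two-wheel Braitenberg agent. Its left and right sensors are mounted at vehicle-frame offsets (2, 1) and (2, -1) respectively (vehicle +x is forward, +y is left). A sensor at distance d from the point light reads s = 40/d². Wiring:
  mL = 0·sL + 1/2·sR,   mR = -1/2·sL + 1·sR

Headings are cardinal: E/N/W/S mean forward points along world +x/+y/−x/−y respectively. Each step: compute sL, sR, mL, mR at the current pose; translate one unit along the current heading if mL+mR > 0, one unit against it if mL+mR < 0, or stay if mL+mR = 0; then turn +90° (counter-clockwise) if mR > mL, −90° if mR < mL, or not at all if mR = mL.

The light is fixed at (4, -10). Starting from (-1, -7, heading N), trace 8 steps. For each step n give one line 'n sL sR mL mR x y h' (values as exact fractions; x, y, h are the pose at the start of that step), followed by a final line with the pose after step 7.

0 40/61 40/41 20/41 1620/2501 -1 -7 N
1 20/29 20/37 10/37 210/1073 -1 -6 W
2 8/17 40/61 20/61 436/1037 -2 -6 N
3 1/2 2/5 1/5 3/20 -2 -5 W
4 40/113 8/17 4/17 564/1921 -3 -5 N
5 20/53 4/13 2/13 82/689 -3 -4 W
6 8/29 40/113 20/113 708/3277 -4 -4 N
7 5/17 10/41 5/41 135/1394 -4 -3 W
final -5 -3 N

n=0: pose=(-1,-7,N); sL=40/61, sR=40/41; mL=20/41, mR=1620/2501; mL+mR=2840/2501 → advance +1; mR−mL=400/2501 → turn +1·90°
n=1: pose=(-1,-6,W); sL=20/29, sR=20/37; mL=10/37, mR=210/1073; mL+mR=500/1073 → advance +1; mR−mL=-80/1073 → turn -1·90°
n=2: pose=(-2,-6,N); sL=8/17, sR=40/61; mL=20/61, mR=436/1037; mL+mR=776/1037 → advance +1; mR−mL=96/1037 → turn +1·90°
n=3: pose=(-2,-5,W); sL=1/2, sR=2/5; mL=1/5, mR=3/20; mL+mR=7/20 → advance +1; mR−mL=-1/20 → turn -1·90°
n=4: pose=(-3,-5,N); sL=40/113, sR=8/17; mL=4/17, mR=564/1921; mL+mR=1016/1921 → advance +1; mR−mL=112/1921 → turn +1·90°
n=5: pose=(-3,-4,W); sL=20/53, sR=4/13; mL=2/13, mR=82/689; mL+mR=188/689 → advance +1; mR−mL=-24/689 → turn -1·90°
n=6: pose=(-4,-4,N); sL=8/29, sR=40/113; mL=20/113, mR=708/3277; mL+mR=1288/3277 → advance +1; mR−mL=128/3277 → turn +1·90°
n=7: pose=(-4,-3,W); sL=5/17, sR=10/41; mL=5/41, mR=135/1394; mL+mR=305/1394 → advance +1; mR−mL=-35/1394 → turn -1·90°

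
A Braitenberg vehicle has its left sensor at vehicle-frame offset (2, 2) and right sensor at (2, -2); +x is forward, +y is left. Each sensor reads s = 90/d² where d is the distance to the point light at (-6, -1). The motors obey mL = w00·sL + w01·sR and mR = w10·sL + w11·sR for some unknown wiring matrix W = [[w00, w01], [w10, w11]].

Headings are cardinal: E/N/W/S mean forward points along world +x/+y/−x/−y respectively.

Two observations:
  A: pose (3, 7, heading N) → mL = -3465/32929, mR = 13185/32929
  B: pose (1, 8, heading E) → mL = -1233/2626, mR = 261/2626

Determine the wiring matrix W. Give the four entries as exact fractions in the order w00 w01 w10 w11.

obs A: pose=(3,7,N) → sL=90/149, sR=90/221, mL=-3465/32929, mR=13185/32929
obs B: pose=(1,8,E) → sL=45/101, sR=9/13, mL=-1233/2626, mR=261/2626
sensor matrix S = [[90/149, 90/221], [45/101, 9/13]]; det S = 787320/3325829
solve [mL_A; mL_B] = S·[w00; w01] and [mR_A; mR_B] = S·[w10; w11]:
  w00 = 1/2, w01 = -1, w10 = 1, w11 = -1/2

1/2 -1 1 -1/2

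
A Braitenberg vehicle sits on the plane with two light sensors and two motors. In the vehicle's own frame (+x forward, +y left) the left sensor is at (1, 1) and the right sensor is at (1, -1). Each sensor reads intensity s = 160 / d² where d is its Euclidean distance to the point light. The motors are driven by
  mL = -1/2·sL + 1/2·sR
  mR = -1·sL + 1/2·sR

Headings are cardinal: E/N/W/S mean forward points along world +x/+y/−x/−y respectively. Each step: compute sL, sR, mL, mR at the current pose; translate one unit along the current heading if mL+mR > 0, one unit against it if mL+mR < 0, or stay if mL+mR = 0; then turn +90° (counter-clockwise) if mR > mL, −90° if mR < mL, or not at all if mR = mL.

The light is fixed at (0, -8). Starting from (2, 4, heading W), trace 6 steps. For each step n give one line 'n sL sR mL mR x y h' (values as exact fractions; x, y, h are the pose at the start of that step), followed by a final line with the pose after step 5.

0 80/61 16/17 -192/1037 -872/1037 2 4 W
1 160/173 32/37 -192/6401 -3152/6401 3 4 N
2 1 40/29 11/58 -9/29 3 3 E
3 160/109 160/101 640/11009 -7440/11009 2 3 S
4 80/61 16/17 -192/1037 -872/1037 2 4 W
5 160/173 32/37 -192/6401 -3152/6401 3 4 N
final 3 3 E

n=0: pose=(2,4,W); sL=80/61, sR=16/17; mL=-192/1037, mR=-872/1037; mL+mR=-1064/1037 → advance -1; mR−mL=-40/61 → turn -1·90°
n=1: pose=(3,4,N); sL=160/173, sR=32/37; mL=-192/6401, mR=-3152/6401; mL+mR=-3344/6401 → advance -1; mR−mL=-80/173 → turn -1·90°
n=2: pose=(3,3,E); sL=1, sR=40/29; mL=11/58, mR=-9/29; mL+mR=-7/58 → advance -1; mR−mL=-1/2 → turn -1·90°
n=3: pose=(2,3,S); sL=160/109, sR=160/101; mL=640/11009, mR=-7440/11009; mL+mR=-6800/11009 → advance -1; mR−mL=-80/109 → turn -1·90°
n=4: pose=(2,4,W); sL=80/61, sR=16/17; mL=-192/1037, mR=-872/1037; mL+mR=-1064/1037 → advance -1; mR−mL=-40/61 → turn -1·90°
n=5: pose=(3,4,N); sL=160/173, sR=32/37; mL=-192/6401, mR=-3152/6401; mL+mR=-3344/6401 → advance -1; mR−mL=-80/173 → turn -1·90°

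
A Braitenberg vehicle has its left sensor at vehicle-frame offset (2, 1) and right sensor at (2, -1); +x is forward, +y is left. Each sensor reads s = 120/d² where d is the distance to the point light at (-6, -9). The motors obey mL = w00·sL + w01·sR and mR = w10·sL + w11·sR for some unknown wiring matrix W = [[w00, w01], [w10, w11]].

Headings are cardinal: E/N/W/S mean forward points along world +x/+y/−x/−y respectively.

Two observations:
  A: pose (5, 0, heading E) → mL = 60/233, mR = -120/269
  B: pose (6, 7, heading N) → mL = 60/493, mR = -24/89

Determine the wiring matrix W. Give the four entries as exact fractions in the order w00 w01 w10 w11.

0 1/2 -1 0

obs A: pose=(5,0,E) → sL=120/269, sR=120/233, mL=60/233, mR=-120/269
obs B: pose=(6,7,N) → sL=24/89, sR=120/493, mL=60/493, mR=-24/89
sensor matrix S = [[120/269, 120/233], [24/89, 120/493]]; det S = -83324160/2750078729
solve [mL_A; mL_B] = S·[w00; w01] and [mR_A; mR_B] = S·[w10; w11]:
  w00 = 0, w01 = 1/2, w10 = -1, w11 = 0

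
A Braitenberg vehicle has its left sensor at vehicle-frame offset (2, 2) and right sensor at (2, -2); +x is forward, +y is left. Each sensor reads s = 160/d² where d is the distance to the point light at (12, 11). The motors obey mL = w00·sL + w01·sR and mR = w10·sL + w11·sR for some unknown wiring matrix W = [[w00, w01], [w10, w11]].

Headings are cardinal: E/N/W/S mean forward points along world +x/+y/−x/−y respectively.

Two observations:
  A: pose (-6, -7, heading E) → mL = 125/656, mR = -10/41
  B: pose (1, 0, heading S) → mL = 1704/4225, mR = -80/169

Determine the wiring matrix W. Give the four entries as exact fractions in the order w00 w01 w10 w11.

1 -1/2 0 -1

obs A: pose=(-6,-7,E) → sL=5/16, sR=10/41, mL=125/656, mR=-10/41
obs B: pose=(1,0,S) → sL=16/25, sR=80/169, mL=1704/4225, mR=-80/169
sensor matrix S = [[5/16, 10/41], [16/25, 80/169]]; det S = -283/34645
solve [mL_A; mL_B] = S·[w00; w01] and [mR_A; mR_B] = S·[w10; w11]:
  w00 = 1, w01 = -1/2, w10 = 0, w11 = -1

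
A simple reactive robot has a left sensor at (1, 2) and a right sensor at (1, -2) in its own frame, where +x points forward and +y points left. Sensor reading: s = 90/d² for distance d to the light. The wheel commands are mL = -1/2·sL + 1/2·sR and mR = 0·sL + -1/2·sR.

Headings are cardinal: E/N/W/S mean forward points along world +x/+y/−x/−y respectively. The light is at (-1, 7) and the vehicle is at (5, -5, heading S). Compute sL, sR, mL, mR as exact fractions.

left sensor world pos  = (7, -6); dL² = 233
right sensor world pos = (3, -6); dR² = 185
sL = 90/233 = 90/233
sR = 90/185 = 18/37
mL = -1/2·sL + 1/2·sR = 432/8621
mR = 0·sL + -1/2·sR = -9/37

90/233 18/37 432/8621 -9/37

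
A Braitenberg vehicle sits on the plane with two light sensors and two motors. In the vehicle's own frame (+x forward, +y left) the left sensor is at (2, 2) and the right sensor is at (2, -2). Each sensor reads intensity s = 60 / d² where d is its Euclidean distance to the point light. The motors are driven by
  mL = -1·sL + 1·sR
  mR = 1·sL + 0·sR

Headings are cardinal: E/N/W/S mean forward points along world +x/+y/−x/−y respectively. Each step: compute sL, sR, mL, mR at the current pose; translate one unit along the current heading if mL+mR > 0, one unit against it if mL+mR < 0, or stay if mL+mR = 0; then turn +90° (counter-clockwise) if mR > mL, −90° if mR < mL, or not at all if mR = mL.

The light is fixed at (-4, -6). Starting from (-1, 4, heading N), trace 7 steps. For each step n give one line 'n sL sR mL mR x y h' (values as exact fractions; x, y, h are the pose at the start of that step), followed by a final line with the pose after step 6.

n=0: pose=(-1,4,N); sL=12/29, sR=60/169; mL=-288/4901, mR=12/29; mL+mR=60/169 → advance +1; mR−mL=2316/4901 → turn +1·90°
n=1: pose=(-1,5,W); sL=30/41, sR=6/17; mL=-264/697, mR=30/41; mL+mR=6/17 → advance +1; mR−mL=774/697 → turn +1·90°
n=2: pose=(-2,5,S); sL=60/97, sR=20/27; mL=320/2619, mR=60/97; mL+mR=20/27 → advance +1; mR−mL=1300/2619 → turn +1·90°
n=3: pose=(-2,4,E); sL=3/8, sR=3/4; mL=3/8, mR=3/8; mL+mR=3/4 → advance +1; mR−mL=0 → turn +0·90°
n=4: pose=(-1,4,E); sL=60/169, sR=60/89; mL=4800/15041, mR=60/169; mL+mR=60/89 → advance +1; mR−mL=540/15041 → turn +1·90°
n=5: pose=(0,4,N); sL=15/37, sR=1/3; mL=-8/111, mR=15/37; mL+mR=1/3 → advance +1; mR−mL=53/111 → turn +1·90°
n=6: pose=(0,5,W); sL=12/17, sR=60/173; mL=-1056/2941, mR=12/17; mL+mR=60/173 → advance +1; mR−mL=3132/2941 → turn +1·90°

0 12/29 60/169 -288/4901 12/29 -1 4 N
1 30/41 6/17 -264/697 30/41 -1 5 W
2 60/97 20/27 320/2619 60/97 -2 5 S
3 3/8 3/4 3/8 3/8 -2 4 E
4 60/169 60/89 4800/15041 60/169 -1 4 E
5 15/37 1/3 -8/111 15/37 0 4 N
6 12/17 60/173 -1056/2941 12/17 0 5 W
final -1 5 S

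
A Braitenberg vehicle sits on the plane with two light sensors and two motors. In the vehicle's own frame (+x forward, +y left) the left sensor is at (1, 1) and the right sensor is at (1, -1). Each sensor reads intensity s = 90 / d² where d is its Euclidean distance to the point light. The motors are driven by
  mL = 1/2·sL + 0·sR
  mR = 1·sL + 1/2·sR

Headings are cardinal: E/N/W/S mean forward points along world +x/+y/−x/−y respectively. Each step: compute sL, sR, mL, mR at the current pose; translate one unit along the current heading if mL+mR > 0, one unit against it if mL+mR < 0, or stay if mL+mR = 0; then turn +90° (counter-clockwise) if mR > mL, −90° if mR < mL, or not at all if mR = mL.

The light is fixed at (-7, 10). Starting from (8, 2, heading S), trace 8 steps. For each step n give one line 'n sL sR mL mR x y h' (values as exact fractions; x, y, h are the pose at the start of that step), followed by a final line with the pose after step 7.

n=0: pose=(8,2,S); sL=90/337, sR=90/277; mL=45/337, mR=40095/93349; mL+mR=52560/93349 → advance +1; mR−mL=27630/93349 → turn +1·90°
n=1: pose=(8,1,E); sL=9/32, sR=45/178; mL=9/64, mR=1161/2848; mL+mR=3123/5696 → advance +1; mR−mL=1521/5696 → turn +1·90°
n=2: pose=(9,1,N); sL=90/289, sR=90/353; mL=45/289, mR=44775/102017; mL+mR=60660/102017 → advance +1; mR−mL=28890/102017 → turn +1·90°
n=3: pose=(9,2,W); sL=5/17, sR=45/137; mL=5/34, mR=2135/4658; mL+mR=1410/2329 → advance +1; mR−mL=725/2329 → turn +1·90°
n=4: pose=(8,2,S); sL=90/337, sR=90/277; mL=45/337, mR=40095/93349; mL+mR=52560/93349 → advance +1; mR−mL=27630/93349 → turn +1·90°
n=5: pose=(8,1,E); sL=9/32, sR=45/178; mL=9/64, mR=1161/2848; mL+mR=3123/5696 → advance +1; mR−mL=1521/5696 → turn +1·90°
n=6: pose=(9,1,N); sL=90/289, sR=90/353; mL=45/289, mR=44775/102017; mL+mR=60660/102017 → advance +1; mR−mL=28890/102017 → turn +1·90°
n=7: pose=(9,2,W); sL=5/17, sR=45/137; mL=5/34, mR=2135/4658; mL+mR=1410/2329 → advance +1; mR−mL=725/2329 → turn +1·90°

0 90/337 90/277 45/337 40095/93349 8 2 S
1 9/32 45/178 9/64 1161/2848 8 1 E
2 90/289 90/353 45/289 44775/102017 9 1 N
3 5/17 45/137 5/34 2135/4658 9 2 W
4 90/337 90/277 45/337 40095/93349 8 2 S
5 9/32 45/178 9/64 1161/2848 8 1 E
6 90/289 90/353 45/289 44775/102017 9 1 N
7 5/17 45/137 5/34 2135/4658 9 2 W
final 8 2 S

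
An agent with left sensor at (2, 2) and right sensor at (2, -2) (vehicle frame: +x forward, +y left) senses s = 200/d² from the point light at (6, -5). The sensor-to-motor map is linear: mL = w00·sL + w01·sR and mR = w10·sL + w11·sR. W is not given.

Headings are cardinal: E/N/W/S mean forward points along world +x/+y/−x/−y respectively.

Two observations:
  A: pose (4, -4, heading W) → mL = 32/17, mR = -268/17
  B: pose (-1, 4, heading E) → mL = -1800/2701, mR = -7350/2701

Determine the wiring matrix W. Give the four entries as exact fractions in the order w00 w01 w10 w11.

1/2 -1/2 -1 -1/2

obs A: pose=(4,-4,W) → sL=200/17, sR=8, mL=32/17, mR=-268/17
obs B: pose=(-1,4,E) → sL=100/73, sR=100/37, mL=-1800/2701, mR=-7350/2701
sensor matrix S = [[200/17, 8], [100/73, 100/37]]; det S = 956800/45917
solve [mL_A; mL_B] = S·[w00; w01] and [mR_A; mR_B] = S·[w10; w11]:
  w00 = 1/2, w01 = -1/2, w10 = -1, w11 = -1/2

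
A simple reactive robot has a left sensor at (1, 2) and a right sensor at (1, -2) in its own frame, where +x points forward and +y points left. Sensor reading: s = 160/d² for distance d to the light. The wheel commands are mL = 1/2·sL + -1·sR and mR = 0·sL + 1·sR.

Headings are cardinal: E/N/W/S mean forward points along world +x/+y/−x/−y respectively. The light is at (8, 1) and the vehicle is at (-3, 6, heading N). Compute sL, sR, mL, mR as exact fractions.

left sensor world pos  = (-5, 7); dL² = 205
right sensor world pos = (-1, 7); dR² = 117
sL = 160/205 = 32/41
sR = 160/117 = 160/117
mL = 1/2·sL + -1·sR = -4688/4797
mR = 0·sL + 1·sR = 160/117

32/41 160/117 -4688/4797 160/117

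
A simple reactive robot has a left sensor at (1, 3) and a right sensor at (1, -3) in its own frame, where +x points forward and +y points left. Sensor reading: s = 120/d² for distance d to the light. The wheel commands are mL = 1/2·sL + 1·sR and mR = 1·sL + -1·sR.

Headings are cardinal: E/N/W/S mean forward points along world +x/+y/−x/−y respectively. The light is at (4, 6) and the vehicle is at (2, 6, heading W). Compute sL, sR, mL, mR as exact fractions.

20/3 20/3 10 0

left sensor world pos  = (1, 3); dL² = 18
right sensor world pos = (1, 9); dR² = 18
sL = 120/18 = 20/3
sR = 120/18 = 20/3
mL = 1/2·sL + 1·sR = 10
mR = 1·sL + -1·sR = 0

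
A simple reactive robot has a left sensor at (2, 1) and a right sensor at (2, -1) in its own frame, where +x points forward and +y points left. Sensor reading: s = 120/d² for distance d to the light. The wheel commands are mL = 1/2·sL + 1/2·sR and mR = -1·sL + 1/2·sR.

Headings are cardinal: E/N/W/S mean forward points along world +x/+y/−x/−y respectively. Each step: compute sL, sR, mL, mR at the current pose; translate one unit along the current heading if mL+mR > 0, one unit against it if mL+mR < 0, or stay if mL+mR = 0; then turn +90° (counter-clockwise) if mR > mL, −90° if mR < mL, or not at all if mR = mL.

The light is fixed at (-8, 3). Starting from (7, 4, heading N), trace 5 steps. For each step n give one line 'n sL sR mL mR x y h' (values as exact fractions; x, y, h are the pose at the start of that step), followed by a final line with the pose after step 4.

n=0: pose=(7,4,N); sL=24/41, sR=24/53; mL=1128/2173, mR=-780/2173; mL+mR=348/2173 → advance +1; mR−mL=-36/41 → turn -1·90°
n=1: pose=(7,5,E); sL=60/149, sR=12/29; mL=1764/4321, mR=-846/4321; mL+mR=918/4321 → advance +1; mR−mL=-90/149 → turn -1·90°
n=2: pose=(8,5,S); sL=120/289, sR=8/15; mL=2056/4335, mR=-644/4335; mL+mR=1412/4335 → advance +1; mR−mL=-180/289 → turn -1·90°
n=3: pose=(8,4,W); sL=30/49, sR=3/5; mL=297/490, mR=-153/490; mL+mR=72/245 → advance +1; mR−mL=-45/49 → turn -1·90°
n=4: pose=(7,4,N); sL=24/41, sR=24/53; mL=1128/2173, mR=-780/2173; mL+mR=348/2173 → advance +1; mR−mL=-36/41 → turn -1·90°

0 24/41 24/53 1128/2173 -780/2173 7 4 N
1 60/149 12/29 1764/4321 -846/4321 7 5 E
2 120/289 8/15 2056/4335 -644/4335 8 5 S
3 30/49 3/5 297/490 -153/490 8 4 W
4 24/41 24/53 1128/2173 -780/2173 7 4 N
final 7 5 E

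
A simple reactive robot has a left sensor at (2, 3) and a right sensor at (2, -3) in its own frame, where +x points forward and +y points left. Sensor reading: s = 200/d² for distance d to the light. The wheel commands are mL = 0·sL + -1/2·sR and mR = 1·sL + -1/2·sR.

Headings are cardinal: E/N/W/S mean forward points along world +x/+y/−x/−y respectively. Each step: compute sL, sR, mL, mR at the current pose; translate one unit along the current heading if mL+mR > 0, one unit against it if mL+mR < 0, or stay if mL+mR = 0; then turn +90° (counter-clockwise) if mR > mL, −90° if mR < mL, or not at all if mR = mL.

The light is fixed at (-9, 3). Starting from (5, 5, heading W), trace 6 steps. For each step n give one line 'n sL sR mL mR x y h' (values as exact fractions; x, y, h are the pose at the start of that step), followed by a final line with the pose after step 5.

0 40/29 200/169 -100/169 3860/4901 5 5 W
1 25/32 2 -1 -7/32 4 5 S
2 200/261 8/9 -4/9 28/87 4 6 E
3 100/53 4/5 -2/5 394/265 3 6 N
4 200/101 200/149 -100/149 19700/15049 3 7 W
5 1 50/17 -25/17 -8/17 2 7 S
final 2 8 E

n=0: pose=(5,5,W); sL=40/29, sR=200/169; mL=-100/169, mR=3860/4901; mL+mR=960/4901 → advance +1; mR−mL=40/29 → turn +1·90°
n=1: pose=(4,5,S); sL=25/32, sR=2; mL=-1, mR=-7/32; mL+mR=-39/32 → advance -1; mR−mL=25/32 → turn +1·90°
n=2: pose=(4,6,E); sL=200/261, sR=8/9; mL=-4/9, mR=28/87; mL+mR=-32/261 → advance -1; mR−mL=200/261 → turn +1·90°
n=3: pose=(3,6,N); sL=100/53, sR=4/5; mL=-2/5, mR=394/265; mL+mR=288/265 → advance +1; mR−mL=100/53 → turn +1·90°
n=4: pose=(3,7,W); sL=200/101, sR=200/149; mL=-100/149, mR=19700/15049; mL+mR=9600/15049 → advance +1; mR−mL=200/101 → turn +1·90°
n=5: pose=(2,7,S); sL=1, sR=50/17; mL=-25/17, mR=-8/17; mL+mR=-33/17 → advance -1; mR−mL=1 → turn +1·90°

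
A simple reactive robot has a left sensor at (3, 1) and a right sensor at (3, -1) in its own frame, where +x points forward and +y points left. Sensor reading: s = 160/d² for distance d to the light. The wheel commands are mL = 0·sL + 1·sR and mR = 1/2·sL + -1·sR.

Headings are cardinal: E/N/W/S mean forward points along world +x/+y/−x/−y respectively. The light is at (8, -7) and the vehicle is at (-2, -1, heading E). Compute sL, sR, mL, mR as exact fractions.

80/49 80/37 80/37 -2440/1813

left sensor world pos  = (1, 0); dL² = 98
right sensor world pos = (1, -2); dR² = 74
sL = 160/98 = 80/49
sR = 160/74 = 80/37
mL = 0·sL + 1·sR = 80/37
mR = 1/2·sL + -1·sR = -2440/1813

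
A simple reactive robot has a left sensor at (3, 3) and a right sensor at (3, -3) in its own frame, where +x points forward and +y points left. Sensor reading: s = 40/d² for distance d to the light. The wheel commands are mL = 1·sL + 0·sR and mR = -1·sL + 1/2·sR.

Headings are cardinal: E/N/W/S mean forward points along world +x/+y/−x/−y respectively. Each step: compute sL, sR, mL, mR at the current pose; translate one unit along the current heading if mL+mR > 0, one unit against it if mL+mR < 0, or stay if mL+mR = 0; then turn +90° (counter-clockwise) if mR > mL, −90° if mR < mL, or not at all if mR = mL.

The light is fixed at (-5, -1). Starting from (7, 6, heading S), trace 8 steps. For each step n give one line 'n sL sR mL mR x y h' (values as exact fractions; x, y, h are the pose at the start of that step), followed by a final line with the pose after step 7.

0 40/241 40/97 40/241 940/23377 7 6 S
1 4/9 20/81 4/9 -26/81 7 5 W
2 8/29 40/277 8/29 -1636/8033 6 5 N
3 5/37 10/53 5/37 -80/1961 6 6 E
4 40/241 40/97 40/241 940/23377 7 6 S
5 4/9 20/81 4/9 -26/81 7 5 W
6 8/29 40/277 8/29 -1636/8033 6 5 N
7 5/37 10/53 5/37 -80/1961 6 6 E
final 7 6 S

n=0: pose=(7,6,S); sL=40/241, sR=40/97; mL=40/241, mR=940/23377; mL+mR=20/97 → advance +1; mR−mL=-2940/23377 → turn -1·90°
n=1: pose=(7,5,W); sL=4/9, sR=20/81; mL=4/9, mR=-26/81; mL+mR=10/81 → advance +1; mR−mL=-62/81 → turn -1·90°
n=2: pose=(6,5,N); sL=8/29, sR=40/277; mL=8/29, mR=-1636/8033; mL+mR=20/277 → advance +1; mR−mL=-3852/8033 → turn -1·90°
n=3: pose=(6,6,E); sL=5/37, sR=10/53; mL=5/37, mR=-80/1961; mL+mR=5/53 → advance +1; mR−mL=-345/1961 → turn -1·90°
n=4: pose=(7,6,S); sL=40/241, sR=40/97; mL=40/241, mR=940/23377; mL+mR=20/97 → advance +1; mR−mL=-2940/23377 → turn -1·90°
n=5: pose=(7,5,W); sL=4/9, sR=20/81; mL=4/9, mR=-26/81; mL+mR=10/81 → advance +1; mR−mL=-62/81 → turn -1·90°
n=6: pose=(6,5,N); sL=8/29, sR=40/277; mL=8/29, mR=-1636/8033; mL+mR=20/277 → advance +1; mR−mL=-3852/8033 → turn -1·90°
n=7: pose=(6,6,E); sL=5/37, sR=10/53; mL=5/37, mR=-80/1961; mL+mR=5/53 → advance +1; mR−mL=-345/1961 → turn -1·90°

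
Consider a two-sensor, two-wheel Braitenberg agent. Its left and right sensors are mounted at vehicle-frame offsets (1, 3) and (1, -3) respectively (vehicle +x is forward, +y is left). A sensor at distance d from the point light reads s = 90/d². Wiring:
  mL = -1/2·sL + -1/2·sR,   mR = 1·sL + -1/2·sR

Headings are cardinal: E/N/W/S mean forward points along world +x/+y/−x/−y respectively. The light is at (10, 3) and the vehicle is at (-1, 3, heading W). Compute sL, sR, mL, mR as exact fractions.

10/17 10/17 -10/17 5/17

left sensor world pos  = (-2, 0); dL² = 153
right sensor world pos = (-2, 6); dR² = 153
sL = 90/153 = 10/17
sR = 90/153 = 10/17
mL = -1/2·sL + -1/2·sR = -10/17
mR = 1·sL + -1/2·sR = 5/17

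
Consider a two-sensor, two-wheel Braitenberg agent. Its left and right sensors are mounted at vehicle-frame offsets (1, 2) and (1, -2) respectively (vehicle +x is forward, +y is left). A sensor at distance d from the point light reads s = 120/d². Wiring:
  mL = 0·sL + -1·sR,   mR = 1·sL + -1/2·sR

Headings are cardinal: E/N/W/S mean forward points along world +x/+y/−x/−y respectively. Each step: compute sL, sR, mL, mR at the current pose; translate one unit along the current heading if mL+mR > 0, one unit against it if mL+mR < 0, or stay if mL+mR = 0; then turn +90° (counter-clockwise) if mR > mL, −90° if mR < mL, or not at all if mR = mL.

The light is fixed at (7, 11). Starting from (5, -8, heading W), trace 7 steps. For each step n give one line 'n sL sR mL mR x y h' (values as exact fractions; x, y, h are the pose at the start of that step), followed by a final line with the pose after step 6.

n=0: pose=(5,-8,W); sL=4/15, sR=60/149; mL=-60/149, mR=146/2235; mL+mR=-754/2235 → advance -1; mR−mL=1046/2235 → turn +1·90°
n=1: pose=(6,-8,S); sL=120/401, sR=120/409; mL=-120/409, mR=25020/164009; mL+mR=-23100/164009 → advance -1; mR−mL=73140/164009 → turn +1·90°
n=2: pose=(6,-7,E); sL=15/32, sR=3/10; mL=-3/10, mR=51/160; mL+mR=3/160 → advance +1; mR−mL=99/160 → turn +1·90°
n=3: pose=(7,-7,N); sL=120/293, sR=120/293; mL=-120/293, mR=60/293; mL+mR=-60/293 → advance -1; mR−mL=180/293 → turn +1·90°
n=4: pose=(7,-8,W); sL=60/221, sR=12/29; mL=-12/29, mR=414/6409; mL+mR=-2238/6409 → advance -1; mR−mL=3066/6409 → turn +1·90°
n=5: pose=(8,-8,S); sL=120/409, sR=120/401; mL=-120/401, mR=23580/164009; mL+mR=-25500/164009 → advance -1; mR−mL=72660/164009 → turn +1·90°
n=6: pose=(8,-7,E); sL=6/13, sR=30/101; mL=-30/101, mR=411/1313; mL+mR=21/1313 → advance +1; mR−mL=801/1313 → turn +1·90°

0 4/15 60/149 -60/149 146/2235 5 -8 W
1 120/401 120/409 -120/409 25020/164009 6 -8 S
2 15/32 3/10 -3/10 51/160 6 -7 E
3 120/293 120/293 -120/293 60/293 7 -7 N
4 60/221 12/29 -12/29 414/6409 7 -8 W
5 120/409 120/401 -120/401 23580/164009 8 -8 S
6 6/13 30/101 -30/101 411/1313 8 -7 E
final 9 -7 N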